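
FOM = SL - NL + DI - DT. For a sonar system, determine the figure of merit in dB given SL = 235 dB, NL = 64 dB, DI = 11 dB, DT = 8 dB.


FOM = SL - NL + DI - DT = 235 - 64 + 11 - 8 = 174

174 dB


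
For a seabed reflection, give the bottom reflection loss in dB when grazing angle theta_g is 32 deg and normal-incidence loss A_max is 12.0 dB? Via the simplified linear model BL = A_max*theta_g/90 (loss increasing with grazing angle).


BL = A_max * theta_g / 90 = 12.0 * 32 / 90 = 4.27

4.27 dB


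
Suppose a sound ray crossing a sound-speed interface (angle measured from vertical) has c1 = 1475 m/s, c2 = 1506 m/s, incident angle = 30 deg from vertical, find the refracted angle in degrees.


sin(theta2) = (c2/c1)*sin(theta1) = (1506/1475)*sin(30 deg) = 0.51051
theta2 = arcsin(0.51051) = 30.7

30.7 deg


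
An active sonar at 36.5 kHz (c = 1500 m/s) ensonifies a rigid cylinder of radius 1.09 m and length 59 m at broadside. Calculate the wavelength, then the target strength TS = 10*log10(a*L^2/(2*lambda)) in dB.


Step 1: lambda = c/f = 1500/36500 = 0.0411 m
Step 2: TS = 10*log10(a*L^2/(2*lambda)) = 10*log10(1.09*59^2/(2*0.0411)) = 46.64

46.64 dB


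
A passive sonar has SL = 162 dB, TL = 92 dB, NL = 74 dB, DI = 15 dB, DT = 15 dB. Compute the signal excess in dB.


SE = SL - TL - NL + DI - DT = 162 - 92 - 74 + 15 - 15 = -4

-4 dB


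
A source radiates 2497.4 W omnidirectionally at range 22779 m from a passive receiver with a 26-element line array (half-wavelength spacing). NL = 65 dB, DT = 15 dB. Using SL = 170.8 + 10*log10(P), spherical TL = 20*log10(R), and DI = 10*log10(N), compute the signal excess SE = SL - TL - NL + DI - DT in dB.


51.77 dB


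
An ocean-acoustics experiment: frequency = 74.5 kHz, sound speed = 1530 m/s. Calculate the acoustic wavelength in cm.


lambda = c/f = 1530 / 74500 = 0.0205 m = 2.05 cm

2.05 cm


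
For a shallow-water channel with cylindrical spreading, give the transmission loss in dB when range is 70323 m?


TL = 10*log10(70323) = 48.47

48.47 dB


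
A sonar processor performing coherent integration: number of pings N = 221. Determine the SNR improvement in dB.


23.44 dB


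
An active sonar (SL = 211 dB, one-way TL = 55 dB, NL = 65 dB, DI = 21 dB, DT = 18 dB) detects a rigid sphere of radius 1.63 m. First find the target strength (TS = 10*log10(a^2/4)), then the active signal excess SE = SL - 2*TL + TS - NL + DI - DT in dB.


Step 1: TS = 10*log10(1.63^2/4) = -1.78 dB
Step 2: SE = SL - 2*TL + TS - NL + DI - DT = 211 - 2*55 + (-1.78) - 65 + 21 - 18 = 37.22

37.22 dB


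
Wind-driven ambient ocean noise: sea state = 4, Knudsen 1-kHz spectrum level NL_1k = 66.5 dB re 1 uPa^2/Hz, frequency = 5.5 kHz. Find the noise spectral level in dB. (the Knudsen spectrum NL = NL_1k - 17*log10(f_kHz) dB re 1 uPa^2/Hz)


NL = NL_1k - 17*log10(f_kHz) = 66.5 - 17*log10(5.5) = 66.5 - (12.59) = 53.91

53.91 dB


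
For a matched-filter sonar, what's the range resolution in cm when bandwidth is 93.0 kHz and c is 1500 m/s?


0.81 cm


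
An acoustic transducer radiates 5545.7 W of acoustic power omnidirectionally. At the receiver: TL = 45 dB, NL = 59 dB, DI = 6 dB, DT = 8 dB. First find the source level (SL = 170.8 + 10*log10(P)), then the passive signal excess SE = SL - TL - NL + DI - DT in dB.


Step 1: SL = 170.8 + 10*log10(5545.7) = 208.24 dB
Step 2: SE = SL - TL - NL + DI - DT = 208.24 - 45 - 59 + 6 - 8 = 102.24

102.24 dB


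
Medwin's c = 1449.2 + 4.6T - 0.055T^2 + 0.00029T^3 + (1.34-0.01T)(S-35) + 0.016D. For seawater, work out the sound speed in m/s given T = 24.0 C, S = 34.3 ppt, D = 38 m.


1531.77 m/s


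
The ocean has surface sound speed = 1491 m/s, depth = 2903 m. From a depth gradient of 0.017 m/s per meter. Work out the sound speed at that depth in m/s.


c = 1491 + 0.017 * 2903 = 1540.351

1540.351 m/s


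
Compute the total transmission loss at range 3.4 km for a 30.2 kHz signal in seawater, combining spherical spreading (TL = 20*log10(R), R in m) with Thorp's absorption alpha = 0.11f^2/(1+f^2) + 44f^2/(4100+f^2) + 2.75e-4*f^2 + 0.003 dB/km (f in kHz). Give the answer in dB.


Step 1 (Thorp): alpha = 0.11*912.04/(1+912.04) + 44*912.04/(4100+912.04) + 2.75e-4*912.04 + 0.003 = 8.3704 dB/km
Step 2: TL_spread = 20*log10(3400) = 70.63 dB
Step 3: TL_abs = alpha*R = 8.3704 * 3.4 = 28.46 dB
Step 4: TL_total = 70.63 + 28.46 = 99.09

99.09 dB


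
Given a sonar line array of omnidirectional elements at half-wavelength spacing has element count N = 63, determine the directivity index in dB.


DI = 10*log10(63) = 17.99

17.99 dB


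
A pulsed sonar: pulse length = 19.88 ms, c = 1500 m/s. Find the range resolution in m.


dR = c*tau/2 = 1500 * 19.88e-3 / 2 = 14.91

14.91 m


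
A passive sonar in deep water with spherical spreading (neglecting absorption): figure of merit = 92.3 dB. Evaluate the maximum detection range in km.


At max range FOM = TL, so 20*log10(R) = 92.3
R = 10^(92.3/20) = 41209.75 m = 41.21 km

41.21 km


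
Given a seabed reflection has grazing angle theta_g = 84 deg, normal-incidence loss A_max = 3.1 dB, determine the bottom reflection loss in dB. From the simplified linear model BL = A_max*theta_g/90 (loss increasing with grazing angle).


BL = A_max * theta_g / 90 = 3.1 * 84 / 90 = 2.89

2.89 dB


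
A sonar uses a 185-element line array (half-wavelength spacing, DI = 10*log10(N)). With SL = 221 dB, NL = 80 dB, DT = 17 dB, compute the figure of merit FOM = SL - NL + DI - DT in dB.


146.67 dB


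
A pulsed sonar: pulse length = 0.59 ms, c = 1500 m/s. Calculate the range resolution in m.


dR = c*tau/2 = 1500 * 0.59e-3 / 2 = 0.4425

0.4425 m


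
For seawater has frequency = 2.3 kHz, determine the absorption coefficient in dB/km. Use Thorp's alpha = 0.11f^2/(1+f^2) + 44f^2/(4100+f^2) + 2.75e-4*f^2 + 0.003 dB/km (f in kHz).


f^2 = 5.29
alpha = 0.11*5.29/(1+5.29) + 44*5.29/(4100+5.29) + 2.75e-4*5.29 + 0.003 = 0.154

0.154 dB/km


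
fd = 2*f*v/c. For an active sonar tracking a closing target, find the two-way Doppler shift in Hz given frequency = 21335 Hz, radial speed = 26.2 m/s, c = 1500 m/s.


fd = 2*f*v/c = 2 * 21335 * 26.2 / 1500 = 745.3

745.3 Hz


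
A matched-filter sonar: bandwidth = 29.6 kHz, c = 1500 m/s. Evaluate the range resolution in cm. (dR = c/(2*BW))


dR = c/(2*BW) = 1500 / (2 * 29.6e3) = 0.0253 m = 2.53 cm

2.53 cm


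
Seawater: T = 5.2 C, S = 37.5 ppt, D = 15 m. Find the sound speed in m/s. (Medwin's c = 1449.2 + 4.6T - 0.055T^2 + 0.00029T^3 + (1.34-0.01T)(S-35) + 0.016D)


1475.13 m/s


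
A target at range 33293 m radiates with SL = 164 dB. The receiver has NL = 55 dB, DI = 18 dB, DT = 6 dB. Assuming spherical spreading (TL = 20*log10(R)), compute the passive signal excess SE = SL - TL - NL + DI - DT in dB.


Step 1: TL = 20*log10(33293) = 90.45 dB
Step 2: SE = 164 - 90.45 - 55 + 18 - 6 = 30.55

30.55 dB


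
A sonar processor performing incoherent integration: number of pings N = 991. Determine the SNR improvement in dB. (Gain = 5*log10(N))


Gain = 5*log10(991) = 14.98

14.98 dB


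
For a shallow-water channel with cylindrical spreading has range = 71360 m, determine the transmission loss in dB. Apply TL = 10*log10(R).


48.53 dB


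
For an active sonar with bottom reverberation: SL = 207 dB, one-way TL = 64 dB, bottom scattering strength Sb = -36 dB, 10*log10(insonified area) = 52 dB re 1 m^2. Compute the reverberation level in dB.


RL = SL - 2*TL + Sb + 10*log10(A) = 207 - 2*64 + (-36) + 52 = 95

95 dB


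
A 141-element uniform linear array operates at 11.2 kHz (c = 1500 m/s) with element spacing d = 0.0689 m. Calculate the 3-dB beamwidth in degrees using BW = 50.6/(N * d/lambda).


Step 1: lambda = 1500/11200 = 0.13393 m
Step 2: d/lambda = 0.0689/0.13393 = 0.5144
Step 3: BW = 50.6/(N * d/lambda) = 50.6/(141 * 0.5144) = 0.7

0.7 deg


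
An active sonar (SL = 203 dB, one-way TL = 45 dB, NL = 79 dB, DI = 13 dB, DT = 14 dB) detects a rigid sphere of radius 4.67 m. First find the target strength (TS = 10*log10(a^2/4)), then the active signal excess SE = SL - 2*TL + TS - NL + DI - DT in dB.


Step 1: TS = 10*log10(4.67^2/4) = 7.37 dB
Step 2: SE = SL - 2*TL + TS - NL + DI - DT = 203 - 2*45 + (7.37) - 79 + 13 - 14 = 40.37

40.37 dB


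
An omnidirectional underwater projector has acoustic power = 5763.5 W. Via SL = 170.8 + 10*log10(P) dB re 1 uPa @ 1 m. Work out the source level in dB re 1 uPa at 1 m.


208.41 dB


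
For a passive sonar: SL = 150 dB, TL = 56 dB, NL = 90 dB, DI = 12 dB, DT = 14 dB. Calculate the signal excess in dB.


SE = SL - TL - NL + DI - DT = 150 - 56 - 90 + 12 - 14 = 2

2 dB


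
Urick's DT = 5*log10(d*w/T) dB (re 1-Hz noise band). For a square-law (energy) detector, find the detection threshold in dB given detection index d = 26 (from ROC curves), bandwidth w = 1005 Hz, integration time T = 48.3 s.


DT = 5*log10(d*w/T) = 5*log10(26 * 1005 / 48.3) = 5*log10(540.99) = 13.67

13.67 dB


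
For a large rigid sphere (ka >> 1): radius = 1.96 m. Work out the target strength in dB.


TS = 10*log10(1.96^2 / 4) = 10*log10(0.9604) = -0.18

-0.18 dB


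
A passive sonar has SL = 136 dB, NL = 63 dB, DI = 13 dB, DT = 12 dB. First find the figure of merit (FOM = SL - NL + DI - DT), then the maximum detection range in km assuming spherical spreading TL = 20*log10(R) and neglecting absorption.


Step 1: FOM = SL - NL + DI - DT = 136 - 63 + 13 - 12 = 74 dB
Step 2: at max range FOM = TL = 20*log10(R), so R = 10^(74/20) = 5011.87 m = 5.01 km

5.01 km


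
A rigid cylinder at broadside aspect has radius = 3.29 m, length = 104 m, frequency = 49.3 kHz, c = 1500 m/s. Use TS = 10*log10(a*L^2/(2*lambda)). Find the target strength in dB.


lambda = 1500/49300 = 0.03043 m
TS = 10*log10(3.29*104^2/(2*0.03043)) = 57.67

57.67 dB


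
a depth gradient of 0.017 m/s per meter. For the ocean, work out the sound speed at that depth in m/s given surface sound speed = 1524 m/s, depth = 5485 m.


c = 1524 + 0.017 * 5485 = 1617.245

1617.245 m/s


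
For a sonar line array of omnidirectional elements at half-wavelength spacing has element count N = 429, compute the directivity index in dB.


26.32 dB


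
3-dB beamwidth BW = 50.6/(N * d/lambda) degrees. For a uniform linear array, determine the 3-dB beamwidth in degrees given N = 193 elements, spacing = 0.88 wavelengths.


0.3 deg


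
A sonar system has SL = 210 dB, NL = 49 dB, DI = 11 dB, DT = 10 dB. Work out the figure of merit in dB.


162 dB


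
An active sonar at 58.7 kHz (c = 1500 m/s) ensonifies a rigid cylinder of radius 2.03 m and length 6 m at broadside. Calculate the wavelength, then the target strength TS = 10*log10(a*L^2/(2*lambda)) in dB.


Step 1: lambda = c/f = 1500/58700 = 0.02555 m
Step 2: TS = 10*log10(a*L^2/(2*lambda)) = 10*log10(2.03*6^2/(2*0.02555)) = 31.55

31.55 dB


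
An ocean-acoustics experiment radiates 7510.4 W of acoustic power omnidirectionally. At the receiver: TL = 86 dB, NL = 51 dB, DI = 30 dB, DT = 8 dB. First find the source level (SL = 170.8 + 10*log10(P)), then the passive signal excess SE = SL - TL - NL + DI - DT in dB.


Step 1: SL = 170.8 + 10*log10(7510.4) = 209.56 dB
Step 2: SE = SL - TL - NL + DI - DT = 209.56 - 86 - 51 + 30 - 8 = 94.56

94.56 dB


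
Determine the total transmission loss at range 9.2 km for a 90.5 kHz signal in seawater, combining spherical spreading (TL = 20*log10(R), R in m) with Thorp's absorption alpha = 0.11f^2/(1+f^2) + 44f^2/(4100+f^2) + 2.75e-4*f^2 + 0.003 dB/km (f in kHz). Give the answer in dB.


Step 1 (Thorp): alpha = 0.11*8190.25/(1+8190.25) + 44*8190.25/(4100+8190.25) + 2.75e-4*8190.25 + 0.003 = 31.687 dB/km
Step 2: TL_spread = 20*log10(9200) = 79.28 dB
Step 3: TL_abs = alpha*R = 31.687 * 9.2 = 291.52 dB
Step 4: TL_total = 79.28 + 291.52 = 370.8

370.8 dB


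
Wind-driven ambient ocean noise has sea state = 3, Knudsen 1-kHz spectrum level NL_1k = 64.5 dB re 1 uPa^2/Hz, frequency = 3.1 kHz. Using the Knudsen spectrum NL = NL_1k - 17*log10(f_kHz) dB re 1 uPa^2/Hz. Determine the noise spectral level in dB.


NL = NL_1k - 17*log10(f_kHz) = 64.5 - 17*log10(3.1) = 64.5 - (8.35) = 56.15

56.15 dB


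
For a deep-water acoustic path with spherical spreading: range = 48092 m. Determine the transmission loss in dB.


TL = 20*log10(48092) = 93.64

93.64 dB


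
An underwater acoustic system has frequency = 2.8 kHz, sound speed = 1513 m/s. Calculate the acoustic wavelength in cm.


54.04 cm


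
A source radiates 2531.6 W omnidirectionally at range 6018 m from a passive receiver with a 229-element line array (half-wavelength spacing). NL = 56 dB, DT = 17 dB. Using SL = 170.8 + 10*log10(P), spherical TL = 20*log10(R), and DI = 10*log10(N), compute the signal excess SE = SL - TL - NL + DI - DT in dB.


79.84 dB


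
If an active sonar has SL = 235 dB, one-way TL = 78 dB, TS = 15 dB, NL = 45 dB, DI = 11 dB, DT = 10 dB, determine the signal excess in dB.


SE = SL - 2*TL + TS - NL + DI - DT = 235 - 2*78 + (15) - 45 + 11 - 10 = 50

50 dB


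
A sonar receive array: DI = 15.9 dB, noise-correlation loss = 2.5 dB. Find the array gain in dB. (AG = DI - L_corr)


13.4 dB


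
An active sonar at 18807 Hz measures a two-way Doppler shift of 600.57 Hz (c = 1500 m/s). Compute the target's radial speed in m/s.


23.95 m/s


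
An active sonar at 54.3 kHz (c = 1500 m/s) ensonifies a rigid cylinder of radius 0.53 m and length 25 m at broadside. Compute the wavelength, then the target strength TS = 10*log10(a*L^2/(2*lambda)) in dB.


Step 1: lambda = c/f = 1500/54300 = 0.02762 m
Step 2: TS = 10*log10(a*L^2/(2*lambda)) = 10*log10(0.53*25^2/(2*0.02762)) = 37.78

37.78 dB


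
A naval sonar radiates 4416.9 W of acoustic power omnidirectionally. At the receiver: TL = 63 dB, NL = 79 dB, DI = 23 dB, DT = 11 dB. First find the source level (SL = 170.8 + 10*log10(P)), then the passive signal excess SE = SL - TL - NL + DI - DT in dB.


Step 1: SL = 170.8 + 10*log10(4416.9) = 207.25 dB
Step 2: SE = SL - TL - NL + DI - DT = 207.25 - 63 - 79 + 23 - 11 = 77.25

77.25 dB


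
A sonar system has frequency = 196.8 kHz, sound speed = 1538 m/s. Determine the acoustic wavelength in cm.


lambda = c/f = 1538 / 196800 = 0.0078 m = 0.78 cm

0.78 cm


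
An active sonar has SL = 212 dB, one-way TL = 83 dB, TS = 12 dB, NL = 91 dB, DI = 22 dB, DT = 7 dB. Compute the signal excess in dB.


SE = SL - 2*TL + TS - NL + DI - DT = 212 - 2*83 + (12) - 91 + 22 - 7 = -18

-18 dB


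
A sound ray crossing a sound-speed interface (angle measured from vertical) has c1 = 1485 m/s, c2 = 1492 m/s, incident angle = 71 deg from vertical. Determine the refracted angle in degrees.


sin(theta2) = (c2/c1)*sin(theta1) = (1492/1485)*sin(71 deg) = 0.94998
theta2 = arcsin(0.94998) = 71.8

71.8 deg


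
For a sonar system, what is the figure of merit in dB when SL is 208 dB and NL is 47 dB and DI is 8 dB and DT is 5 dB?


FOM = SL - NL + DI - DT = 208 - 47 + 8 - 5 = 164

164 dB


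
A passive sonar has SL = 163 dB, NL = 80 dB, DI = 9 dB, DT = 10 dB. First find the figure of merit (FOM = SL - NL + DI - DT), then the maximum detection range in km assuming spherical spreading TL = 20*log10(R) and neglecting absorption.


Step 1: FOM = SL - NL + DI - DT = 163 - 80 + 9 - 10 = 82 dB
Step 2: at max range FOM = TL = 20*log10(R), so R = 10^(82/20) = 12589.25 m = 12.59 km

12.59 km


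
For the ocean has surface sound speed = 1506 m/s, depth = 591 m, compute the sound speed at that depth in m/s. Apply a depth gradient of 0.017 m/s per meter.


1516.047 m/s


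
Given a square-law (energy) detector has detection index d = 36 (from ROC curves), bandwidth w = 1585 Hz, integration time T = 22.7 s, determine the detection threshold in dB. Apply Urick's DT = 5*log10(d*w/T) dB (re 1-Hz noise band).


DT = 5*log10(d*w/T) = 5*log10(36 * 1585 / 22.7) = 5*log10(2513.66) = 17.0

17.0 dB


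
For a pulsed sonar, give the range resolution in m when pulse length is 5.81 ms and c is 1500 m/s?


dR = c*tau/2 = 1500 * 5.81e-3 / 2 = 4.3575

4.3575 m


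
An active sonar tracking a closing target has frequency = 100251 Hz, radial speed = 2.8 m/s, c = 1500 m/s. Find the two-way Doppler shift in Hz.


fd = 2*f*v/c = 2 * 100251 * 2.8 / 1500 = 374.27

374.27 Hz


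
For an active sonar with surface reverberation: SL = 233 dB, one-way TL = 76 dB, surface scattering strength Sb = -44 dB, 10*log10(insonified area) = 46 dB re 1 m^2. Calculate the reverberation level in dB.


RL = SL - 2*TL + Sb + 10*log10(A) = 233 - 2*76 + (-44) + 46 = 83

83 dB


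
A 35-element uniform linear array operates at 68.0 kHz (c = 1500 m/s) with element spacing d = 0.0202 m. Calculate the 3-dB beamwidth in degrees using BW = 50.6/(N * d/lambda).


Step 1: lambda = 1500/68000 = 0.02206 m
Step 2: d/lambda = 0.0202/0.02206 = 0.9157
Step 3: BW = 50.6/(N * d/lambda) = 50.6/(35 * 0.9157) = 1.58

1.58 deg


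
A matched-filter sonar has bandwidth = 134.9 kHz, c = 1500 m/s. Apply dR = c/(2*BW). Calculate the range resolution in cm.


dR = c/(2*BW) = 1500 / (2 * 134.9e3) = 0.0056 m = 0.56 cm

0.56 cm


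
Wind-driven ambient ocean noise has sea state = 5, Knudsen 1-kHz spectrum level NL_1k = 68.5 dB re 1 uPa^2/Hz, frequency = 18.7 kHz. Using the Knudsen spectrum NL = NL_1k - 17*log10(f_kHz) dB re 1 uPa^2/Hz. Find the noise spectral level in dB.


NL = NL_1k - 17*log10(f_kHz) = 68.5 - 17*log10(18.7) = 68.5 - (21.62) = 46.88

46.88 dB


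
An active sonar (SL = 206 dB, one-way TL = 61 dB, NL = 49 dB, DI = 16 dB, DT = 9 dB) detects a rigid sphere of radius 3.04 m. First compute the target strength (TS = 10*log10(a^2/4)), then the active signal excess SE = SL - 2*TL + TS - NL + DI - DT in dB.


Step 1: TS = 10*log10(3.04^2/4) = 3.64 dB
Step 2: SE = SL - 2*TL + TS - NL + DI - DT = 206 - 2*61 + (3.64) - 49 + 16 - 9 = 45.64

45.64 dB


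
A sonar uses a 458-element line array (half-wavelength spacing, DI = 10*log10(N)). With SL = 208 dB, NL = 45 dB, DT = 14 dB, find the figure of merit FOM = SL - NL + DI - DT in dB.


175.61 dB


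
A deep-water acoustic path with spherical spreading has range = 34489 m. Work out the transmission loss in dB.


TL = 20*log10(34489) = 90.75

90.75 dB


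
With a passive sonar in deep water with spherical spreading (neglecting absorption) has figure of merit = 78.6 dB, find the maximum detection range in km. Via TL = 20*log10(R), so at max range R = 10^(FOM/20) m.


8.51 km


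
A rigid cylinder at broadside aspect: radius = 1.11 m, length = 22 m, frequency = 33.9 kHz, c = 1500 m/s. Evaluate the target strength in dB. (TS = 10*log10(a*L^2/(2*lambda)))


37.83 dB


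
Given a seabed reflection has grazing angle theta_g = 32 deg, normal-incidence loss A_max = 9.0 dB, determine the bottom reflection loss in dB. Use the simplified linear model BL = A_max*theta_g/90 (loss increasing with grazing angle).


3.2 dB


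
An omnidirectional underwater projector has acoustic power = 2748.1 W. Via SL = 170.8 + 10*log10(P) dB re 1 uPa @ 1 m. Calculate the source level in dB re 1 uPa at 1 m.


SL = 170.8 + 10*log10(2748.1) = 170.8 + 34.39 = 205.19

205.19 dB


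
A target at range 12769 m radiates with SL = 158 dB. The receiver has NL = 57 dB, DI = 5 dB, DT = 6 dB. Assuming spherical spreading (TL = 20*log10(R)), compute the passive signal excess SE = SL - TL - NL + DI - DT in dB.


17.88 dB


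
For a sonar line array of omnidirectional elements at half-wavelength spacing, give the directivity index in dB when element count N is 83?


DI = 10*log10(83) = 19.19

19.19 dB


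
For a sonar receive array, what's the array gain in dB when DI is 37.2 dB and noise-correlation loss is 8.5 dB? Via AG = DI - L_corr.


AG = DI - L_corr = 37.2 - 8.5 = 28.7

28.7 dB


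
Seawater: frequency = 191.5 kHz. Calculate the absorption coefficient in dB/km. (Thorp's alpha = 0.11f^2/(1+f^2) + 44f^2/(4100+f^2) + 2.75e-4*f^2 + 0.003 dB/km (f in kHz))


f^2 = 36672.25
alpha = 0.11*36672.25/(1+36672.25) + 44*36672.25/(4100+36672.25) + 2.75e-4*36672.25 + 0.003 = 49.773

49.773 dB/km


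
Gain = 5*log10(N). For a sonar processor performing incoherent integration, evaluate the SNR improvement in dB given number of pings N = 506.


13.52 dB


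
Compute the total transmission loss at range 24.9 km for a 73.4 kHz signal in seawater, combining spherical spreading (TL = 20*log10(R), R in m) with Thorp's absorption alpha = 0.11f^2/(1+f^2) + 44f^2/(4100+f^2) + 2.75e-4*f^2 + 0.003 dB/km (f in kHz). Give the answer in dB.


Step 1 (Thorp): alpha = 0.11*5387.56/(1+5387.56) + 44*5387.56/(4100+5387.56) + 2.75e-4*5387.56 + 0.003 = 26.5802 dB/km
Step 2: TL_spread = 20*log10(24900) = 87.92 dB
Step 3: TL_abs = alpha*R = 26.5802 * 24.9 = 661.85 dB
Step 4: TL_total = 87.92 + 661.85 = 749.77

749.77 dB


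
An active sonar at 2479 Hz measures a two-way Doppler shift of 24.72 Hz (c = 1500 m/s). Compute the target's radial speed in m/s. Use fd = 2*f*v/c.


From fd = 2*f*v/c, v = c*fd/(2*f) = 1500 * 24.72 / (2*2479) = 7.48

7.48 m/s


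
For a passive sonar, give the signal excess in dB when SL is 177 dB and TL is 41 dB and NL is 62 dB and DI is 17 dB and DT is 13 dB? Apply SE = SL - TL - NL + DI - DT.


SE = SL - TL - NL + DI - DT = 177 - 41 - 62 + 17 - 13 = 78

78 dB


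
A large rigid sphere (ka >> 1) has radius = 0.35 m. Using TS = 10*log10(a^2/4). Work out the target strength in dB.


-15.14 dB


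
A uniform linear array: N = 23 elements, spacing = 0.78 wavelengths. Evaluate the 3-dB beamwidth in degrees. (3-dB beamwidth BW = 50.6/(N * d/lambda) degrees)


2.82 deg


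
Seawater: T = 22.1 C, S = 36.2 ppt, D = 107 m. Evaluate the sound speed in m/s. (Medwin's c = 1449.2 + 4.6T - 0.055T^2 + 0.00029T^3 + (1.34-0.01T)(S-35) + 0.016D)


c = 1449.2 + 4.6*22.1 - 0.055*22.1^2 + 0.00029*22.1^3 + (1.34 - 0.01*22.1)*(36.2 - 35) + 0.016*107 = 1530.18

1530.18 m/s


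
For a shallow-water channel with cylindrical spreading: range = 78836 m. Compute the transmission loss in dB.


48.97 dB


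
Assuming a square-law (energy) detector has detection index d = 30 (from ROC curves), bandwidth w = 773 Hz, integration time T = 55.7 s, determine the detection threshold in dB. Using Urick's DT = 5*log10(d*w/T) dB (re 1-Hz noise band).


13.1 dB


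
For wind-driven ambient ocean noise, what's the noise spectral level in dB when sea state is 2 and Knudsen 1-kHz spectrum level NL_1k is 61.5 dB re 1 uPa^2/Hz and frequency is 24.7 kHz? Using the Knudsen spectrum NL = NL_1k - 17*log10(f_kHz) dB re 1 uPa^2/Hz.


NL = NL_1k - 17*log10(f_kHz) = 61.5 - 17*log10(24.7) = 61.5 - (23.68) = 37.82

37.82 dB


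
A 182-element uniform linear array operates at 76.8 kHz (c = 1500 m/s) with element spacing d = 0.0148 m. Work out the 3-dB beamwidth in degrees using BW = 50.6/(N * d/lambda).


Step 1: lambda = 1500/76800 = 0.01953 m
Step 2: d/lambda = 0.0148/0.01953 = 0.7578
Step 3: BW = 50.6/(N * d/lambda) = 50.6/(182 * 0.7578) = 0.37

0.37 deg


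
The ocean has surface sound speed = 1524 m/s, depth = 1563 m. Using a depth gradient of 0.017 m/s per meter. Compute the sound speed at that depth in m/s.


c = 1524 + 0.017 * 1563 = 1550.571

1550.571 m/s


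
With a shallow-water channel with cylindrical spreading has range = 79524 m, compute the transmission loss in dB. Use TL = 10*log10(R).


TL = 10*log10(79524) = 49.0

49.0 dB


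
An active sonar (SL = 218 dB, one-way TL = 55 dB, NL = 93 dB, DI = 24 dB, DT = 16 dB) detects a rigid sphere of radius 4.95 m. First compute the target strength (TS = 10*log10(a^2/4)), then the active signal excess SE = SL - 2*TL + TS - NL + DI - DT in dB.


Step 1: TS = 10*log10(4.95^2/4) = 7.87 dB
Step 2: SE = SL - 2*TL + TS - NL + DI - DT = 218 - 2*55 + (7.87) - 93 + 24 - 16 = 30.87

30.87 dB


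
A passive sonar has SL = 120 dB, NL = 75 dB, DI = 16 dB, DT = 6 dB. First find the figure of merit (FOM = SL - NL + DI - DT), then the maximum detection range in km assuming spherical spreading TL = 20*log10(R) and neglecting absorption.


Step 1: FOM = SL - NL + DI - DT = 120 - 75 + 16 - 6 = 55 dB
Step 2: at max range FOM = TL = 20*log10(R), so R = 10^(55/20) = 562.34 m = 0.56 km

0.56 km


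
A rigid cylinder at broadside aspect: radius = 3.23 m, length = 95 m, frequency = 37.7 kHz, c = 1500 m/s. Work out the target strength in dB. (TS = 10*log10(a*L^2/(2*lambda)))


lambda = 1500/37700 = 0.03979 m
TS = 10*log10(3.23*95^2/(2*0.03979)) = 55.64

55.64 dB


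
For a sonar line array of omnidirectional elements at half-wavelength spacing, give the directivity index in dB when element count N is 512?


DI = 10*log10(512) = 27.09

27.09 dB


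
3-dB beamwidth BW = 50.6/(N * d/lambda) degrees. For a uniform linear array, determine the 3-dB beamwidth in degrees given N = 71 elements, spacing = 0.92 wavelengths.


0.77 deg


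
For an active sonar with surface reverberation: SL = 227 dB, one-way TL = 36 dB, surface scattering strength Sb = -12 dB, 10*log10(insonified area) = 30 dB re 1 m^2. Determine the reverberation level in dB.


RL = SL - 2*TL + Sb + 10*log10(A) = 227 - 2*36 + (-12) + 30 = 173

173 dB


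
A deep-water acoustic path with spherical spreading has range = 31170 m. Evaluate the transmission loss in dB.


TL = 20*log10(31170) = 89.87

89.87 dB


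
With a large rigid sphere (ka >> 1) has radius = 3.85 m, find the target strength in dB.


TS = 10*log10(3.85^2 / 4) = 10*log10(3.705625) = 5.69

5.69 dB


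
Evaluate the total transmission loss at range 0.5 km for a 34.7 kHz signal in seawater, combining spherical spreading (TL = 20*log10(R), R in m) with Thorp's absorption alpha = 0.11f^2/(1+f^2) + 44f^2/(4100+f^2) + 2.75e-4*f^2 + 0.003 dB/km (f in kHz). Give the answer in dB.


Step 1 (Thorp): alpha = 0.11*1204.09/(1+1204.09) + 44*1204.09/(4100+1204.09) + 2.75e-4*1204.09 + 0.003 = 10.4325 dB/km
Step 2: TL_spread = 20*log10(500) = 53.98 dB
Step 3: TL_abs = alpha*R = 10.4325 * 0.5 = 5.22 dB
Step 4: TL_total = 53.98 + 5.22 = 59.2

59.2 dB


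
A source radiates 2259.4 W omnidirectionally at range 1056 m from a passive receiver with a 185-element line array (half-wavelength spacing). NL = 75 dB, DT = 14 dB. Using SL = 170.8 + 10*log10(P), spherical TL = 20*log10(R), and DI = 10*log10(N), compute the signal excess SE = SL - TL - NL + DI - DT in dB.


Step 1: SL = 170.8 + 10*log10(2259.4) = 204.34 dB
Step 2: TL = 20*log10(1056) = 60.47 dB
Step 3: DI = 10*log10(185) = 22.67 dB
Step 4: SE = SL - TL - NL + DI - DT = 204.34 - 60.47 - 75 + 22.67 - 14 = 77.54

77.54 dB


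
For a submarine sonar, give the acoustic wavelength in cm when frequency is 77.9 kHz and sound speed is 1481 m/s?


lambda = c/f = 1481 / 77900 = 0.019 m = 1.9 cm

1.9 cm


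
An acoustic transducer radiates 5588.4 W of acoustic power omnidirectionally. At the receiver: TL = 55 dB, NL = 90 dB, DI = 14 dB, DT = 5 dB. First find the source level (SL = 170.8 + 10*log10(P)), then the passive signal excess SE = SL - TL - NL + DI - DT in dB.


Step 1: SL = 170.8 + 10*log10(5588.4) = 208.27 dB
Step 2: SE = SL - TL - NL + DI - DT = 208.27 - 55 - 90 + 14 - 5 = 72.27

72.27 dB


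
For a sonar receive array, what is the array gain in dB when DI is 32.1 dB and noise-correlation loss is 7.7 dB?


AG = DI - L_corr = 32.1 - 7.7 = 24.4

24.4 dB


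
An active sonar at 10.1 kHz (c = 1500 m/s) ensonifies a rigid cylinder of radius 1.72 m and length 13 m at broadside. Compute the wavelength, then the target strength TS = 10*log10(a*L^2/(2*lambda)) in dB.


Step 1: lambda = c/f = 1500/10100 = 0.14851 m
Step 2: TS = 10*log10(a*L^2/(2*lambda)) = 10*log10(1.72*13^2/(2*0.14851)) = 29.91

29.91 dB


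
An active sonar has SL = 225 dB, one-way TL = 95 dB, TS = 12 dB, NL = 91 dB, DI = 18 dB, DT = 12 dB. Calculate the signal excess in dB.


SE = SL - 2*TL + TS - NL + DI - DT = 225 - 2*95 + (12) - 91 + 18 - 12 = -38

-38 dB


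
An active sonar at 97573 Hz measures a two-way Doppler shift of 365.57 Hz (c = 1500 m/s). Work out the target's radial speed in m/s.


From fd = 2*f*v/c, v = c*fd/(2*f) = 1500 * 365.57 / (2*97573) = 2.81

2.81 m/s


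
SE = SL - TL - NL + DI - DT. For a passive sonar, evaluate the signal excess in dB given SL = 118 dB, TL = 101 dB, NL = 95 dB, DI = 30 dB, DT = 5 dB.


SE = SL - TL - NL + DI - DT = 118 - 101 - 95 + 30 - 5 = -53

-53 dB


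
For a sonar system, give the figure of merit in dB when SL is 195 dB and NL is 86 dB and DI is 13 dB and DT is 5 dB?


117 dB


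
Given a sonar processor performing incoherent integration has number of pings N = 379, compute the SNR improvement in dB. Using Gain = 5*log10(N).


Gain = 5*log10(379) = 12.89

12.89 dB


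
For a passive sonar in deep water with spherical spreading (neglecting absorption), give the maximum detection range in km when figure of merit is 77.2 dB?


At max range FOM = TL, so 20*log10(R) = 77.2
R = 10^(77.2/20) = 7244.36 m = 7.24 km

7.24 km


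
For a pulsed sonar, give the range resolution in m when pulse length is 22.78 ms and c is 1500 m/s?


dR = c*tau/2 = 1500 * 22.78e-3 / 2 = 17.085

17.085 m


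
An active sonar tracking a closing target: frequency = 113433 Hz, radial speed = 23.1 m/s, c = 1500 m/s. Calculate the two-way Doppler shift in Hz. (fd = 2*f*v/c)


fd = 2*f*v/c = 2 * 113433 * 23.1 / 1500 = 3493.74

3493.74 Hz


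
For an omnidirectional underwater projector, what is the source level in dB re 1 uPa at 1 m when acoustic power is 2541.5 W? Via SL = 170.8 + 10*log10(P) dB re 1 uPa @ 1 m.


204.85 dB


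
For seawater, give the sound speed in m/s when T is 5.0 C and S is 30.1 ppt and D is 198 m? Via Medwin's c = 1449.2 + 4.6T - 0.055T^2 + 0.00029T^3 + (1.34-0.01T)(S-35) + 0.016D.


c = 1449.2 + 4.6*5.0 - 0.055*5.0^2 + 0.00029*5.0^3 + (1.34 - 0.01*5.0)*(30.1 - 35) + 0.016*198 = 1467.71

1467.71 m/s


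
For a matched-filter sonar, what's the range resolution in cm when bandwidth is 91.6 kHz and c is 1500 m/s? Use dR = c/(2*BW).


dR = c/(2*BW) = 1500 / (2 * 91.6e3) = 0.0082 m = 0.82 cm

0.82 cm


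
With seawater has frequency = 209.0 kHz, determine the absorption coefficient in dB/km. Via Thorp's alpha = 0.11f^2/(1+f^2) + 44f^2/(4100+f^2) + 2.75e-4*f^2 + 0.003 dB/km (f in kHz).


f^2 = 43681.0
alpha = 0.11*43681.0/(1+43681.0) + 44*43681.0/(4100+43681.0) + 2.75e-4*43681.0 + 0.003 = 52.35

52.35 dB/km


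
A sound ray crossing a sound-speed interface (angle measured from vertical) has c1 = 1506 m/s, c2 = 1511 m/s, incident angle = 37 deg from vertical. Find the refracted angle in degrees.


37.14 deg


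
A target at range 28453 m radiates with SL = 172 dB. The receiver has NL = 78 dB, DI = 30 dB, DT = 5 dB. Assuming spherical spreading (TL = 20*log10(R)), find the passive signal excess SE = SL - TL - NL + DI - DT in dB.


Step 1: TL = 20*log10(28453) = 89.08 dB
Step 2: SE = 172 - 89.08 - 78 + 30 - 5 = 29.92

29.92 dB


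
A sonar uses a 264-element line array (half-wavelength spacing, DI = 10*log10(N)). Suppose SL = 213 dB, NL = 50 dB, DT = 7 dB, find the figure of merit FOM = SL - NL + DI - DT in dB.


Step 1: DI = 10*log10(264) = 24.22 dB
Step 2: FOM = SL - NL + DI - DT = 213 - 50 + 24.22 - 7 = 180.22

180.22 dB


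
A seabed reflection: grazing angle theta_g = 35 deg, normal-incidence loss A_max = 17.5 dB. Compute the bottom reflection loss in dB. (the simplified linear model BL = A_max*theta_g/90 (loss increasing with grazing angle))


BL = A_max * theta_g / 90 = 17.5 * 35 / 90 = 6.81

6.81 dB


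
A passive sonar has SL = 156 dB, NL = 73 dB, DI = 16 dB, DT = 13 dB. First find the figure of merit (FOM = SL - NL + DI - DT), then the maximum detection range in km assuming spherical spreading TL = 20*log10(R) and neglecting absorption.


Step 1: FOM = SL - NL + DI - DT = 156 - 73 + 16 - 13 = 86 dB
Step 2: at max range FOM = TL = 20*log10(R), so R = 10^(86/20) = 19952.62 m = 19.95 km

19.95 km


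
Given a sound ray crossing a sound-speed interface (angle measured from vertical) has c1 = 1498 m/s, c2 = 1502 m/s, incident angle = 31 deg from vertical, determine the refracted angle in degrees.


sin(theta2) = (c2/c1)*sin(theta1) = (1502/1498)*sin(31 deg) = 0.51641
theta2 = arcsin(0.51641) = 31.09

31.09 deg


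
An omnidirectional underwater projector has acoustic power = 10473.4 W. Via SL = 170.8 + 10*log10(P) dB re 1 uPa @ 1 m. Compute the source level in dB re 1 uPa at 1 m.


SL = 170.8 + 10*log10(10473.4) = 170.8 + 40.2 = 211.0

211.0 dB


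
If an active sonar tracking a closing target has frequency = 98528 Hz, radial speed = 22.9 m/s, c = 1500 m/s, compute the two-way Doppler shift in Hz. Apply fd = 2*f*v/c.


fd = 2*f*v/c = 2 * 98528 * 22.9 / 1500 = 3008.39

3008.39 Hz


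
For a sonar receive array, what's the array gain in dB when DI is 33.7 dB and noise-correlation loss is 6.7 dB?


AG = DI - L_corr = 33.7 - 6.7 = 27.0

27.0 dB


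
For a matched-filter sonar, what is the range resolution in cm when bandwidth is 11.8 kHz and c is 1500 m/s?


dR = c/(2*BW) = 1500 / (2 * 11.8e3) = 0.0636 m = 6.36 cm

6.36 cm


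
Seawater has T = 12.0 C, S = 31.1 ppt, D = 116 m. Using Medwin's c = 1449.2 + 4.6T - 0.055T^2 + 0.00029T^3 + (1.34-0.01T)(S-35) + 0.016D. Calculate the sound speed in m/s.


c = 1449.2 + 4.6*12.0 - 0.055*12.0^2 + 0.00029*12.0^3 + (1.34 - 0.01*12.0)*(31.1 - 35) + 0.016*116 = 1494.08

1494.08 m/s


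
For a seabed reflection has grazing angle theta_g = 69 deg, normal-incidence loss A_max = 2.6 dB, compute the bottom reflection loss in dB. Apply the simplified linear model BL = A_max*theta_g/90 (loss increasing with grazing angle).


BL = A_max * theta_g / 90 = 2.6 * 69 / 90 = 1.99

1.99 dB


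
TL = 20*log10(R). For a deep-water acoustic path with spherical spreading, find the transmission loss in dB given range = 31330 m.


89.92 dB


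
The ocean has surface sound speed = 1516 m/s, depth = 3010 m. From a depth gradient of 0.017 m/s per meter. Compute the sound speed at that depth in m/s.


c = 1516 + 0.017 * 3010 = 1567.17

1567.17 m/s


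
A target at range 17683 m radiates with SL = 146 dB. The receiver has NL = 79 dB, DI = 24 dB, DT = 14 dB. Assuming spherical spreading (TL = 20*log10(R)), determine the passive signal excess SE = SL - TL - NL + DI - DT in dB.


Step 1: TL = 20*log10(17683) = 84.95 dB
Step 2: SE = 146 - 84.95 - 79 + 24 - 14 = -7.95

-7.95 dB


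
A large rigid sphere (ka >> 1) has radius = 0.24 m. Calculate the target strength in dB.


TS = 10*log10(0.24^2 / 4) = 10*log10(0.0144) = -18.42

-18.42 dB


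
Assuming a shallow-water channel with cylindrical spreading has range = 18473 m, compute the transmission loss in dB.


TL = 10*log10(18473) = 42.67

42.67 dB


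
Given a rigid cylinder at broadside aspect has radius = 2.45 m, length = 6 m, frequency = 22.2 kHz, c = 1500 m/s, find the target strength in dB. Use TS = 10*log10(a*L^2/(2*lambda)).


28.15 dB


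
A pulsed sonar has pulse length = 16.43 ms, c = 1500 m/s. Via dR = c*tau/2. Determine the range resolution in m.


dR = c*tau/2 = 1500 * 16.43e-3 / 2 = 12.3225

12.3225 m


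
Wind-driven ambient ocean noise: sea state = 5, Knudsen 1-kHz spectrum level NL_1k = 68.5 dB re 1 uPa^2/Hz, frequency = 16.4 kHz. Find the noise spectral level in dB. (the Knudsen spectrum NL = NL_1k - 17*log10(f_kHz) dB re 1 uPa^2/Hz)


47.85 dB


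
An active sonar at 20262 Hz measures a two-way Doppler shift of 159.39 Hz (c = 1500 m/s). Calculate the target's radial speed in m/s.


From fd = 2*f*v/c, v = c*fd/(2*f) = 1500 * 159.39 / (2*20262) = 5.9

5.9 m/s


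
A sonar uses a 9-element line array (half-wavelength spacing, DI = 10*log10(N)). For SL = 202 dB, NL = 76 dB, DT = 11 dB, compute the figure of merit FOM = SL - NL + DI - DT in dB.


Step 1: DI = 10*log10(9) = 9.54 dB
Step 2: FOM = SL - NL + DI - DT = 202 - 76 + 9.54 - 11 = 124.54

124.54 dB


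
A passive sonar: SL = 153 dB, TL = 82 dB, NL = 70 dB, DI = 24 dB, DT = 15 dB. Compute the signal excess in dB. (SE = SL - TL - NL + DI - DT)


SE = SL - TL - NL + DI - DT = 153 - 82 - 70 + 24 - 15 = 10

10 dB


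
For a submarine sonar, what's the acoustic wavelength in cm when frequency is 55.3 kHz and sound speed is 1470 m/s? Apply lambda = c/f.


lambda = c/f = 1470 / 55300 = 0.0266 m = 2.66 cm

2.66 cm


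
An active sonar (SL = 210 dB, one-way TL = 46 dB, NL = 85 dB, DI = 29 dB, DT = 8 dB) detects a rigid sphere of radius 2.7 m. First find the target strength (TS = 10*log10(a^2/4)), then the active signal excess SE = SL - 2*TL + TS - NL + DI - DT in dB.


Step 1: TS = 10*log10(2.7^2/4) = 2.61 dB
Step 2: SE = SL - 2*TL + TS - NL + DI - DT = 210 - 2*46 + (2.61) - 85 + 29 - 8 = 56.61

56.61 dB


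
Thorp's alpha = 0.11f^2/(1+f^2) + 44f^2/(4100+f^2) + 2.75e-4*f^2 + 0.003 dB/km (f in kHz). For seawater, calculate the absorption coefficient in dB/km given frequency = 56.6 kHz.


f^2 = 3203.56
alpha = 0.11*3203.56/(1+3203.56) + 44*3203.56/(4100+3203.56) + 2.75e-4*3203.56 + 0.003 = 20.294

20.294 dB/km


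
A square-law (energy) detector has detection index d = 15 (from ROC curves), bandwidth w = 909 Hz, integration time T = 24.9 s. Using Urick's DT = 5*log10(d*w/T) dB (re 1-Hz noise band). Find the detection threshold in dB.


DT = 5*log10(d*w/T) = 5*log10(15 * 909 / 24.9) = 5*log10(547.59) = 13.69

13.69 dB


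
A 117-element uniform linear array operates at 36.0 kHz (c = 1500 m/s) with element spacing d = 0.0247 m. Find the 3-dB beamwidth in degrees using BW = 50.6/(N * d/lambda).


Step 1: lambda = 1500/36000 = 0.04167 m
Step 2: d/lambda = 0.0247/0.04167 = 0.5928
Step 3: BW = 50.6/(N * d/lambda) = 50.6/(117 * 0.5928) = 0.73

0.73 deg


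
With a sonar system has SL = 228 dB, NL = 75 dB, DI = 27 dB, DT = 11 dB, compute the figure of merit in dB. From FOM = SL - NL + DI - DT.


FOM = SL - NL + DI - DT = 228 - 75 + 27 - 11 = 169

169 dB


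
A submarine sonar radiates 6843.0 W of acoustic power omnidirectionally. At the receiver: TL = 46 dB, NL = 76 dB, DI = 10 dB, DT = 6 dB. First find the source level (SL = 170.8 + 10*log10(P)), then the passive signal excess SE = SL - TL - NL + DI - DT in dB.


Step 1: SL = 170.8 + 10*log10(6843.0) = 209.15 dB
Step 2: SE = SL - TL - NL + DI - DT = 209.15 - 46 - 76 + 10 - 6 = 91.15

91.15 dB


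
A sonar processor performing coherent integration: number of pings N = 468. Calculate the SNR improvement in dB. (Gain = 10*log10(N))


26.7 dB


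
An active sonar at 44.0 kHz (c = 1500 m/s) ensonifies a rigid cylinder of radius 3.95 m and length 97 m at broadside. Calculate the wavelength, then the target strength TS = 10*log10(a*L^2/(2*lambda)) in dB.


Step 1: lambda = c/f = 1500/44000 = 0.03409 m
Step 2: TS = 10*log10(a*L^2/(2*lambda)) = 10*log10(3.95*97^2/(2*0.03409)) = 57.36

57.36 dB


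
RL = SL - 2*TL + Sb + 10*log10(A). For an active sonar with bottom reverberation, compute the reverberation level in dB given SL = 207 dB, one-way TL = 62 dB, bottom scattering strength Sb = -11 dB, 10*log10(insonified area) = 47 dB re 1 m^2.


RL = SL - 2*TL + Sb + 10*log10(A) = 207 - 2*62 + (-11) + 47 = 119

119 dB


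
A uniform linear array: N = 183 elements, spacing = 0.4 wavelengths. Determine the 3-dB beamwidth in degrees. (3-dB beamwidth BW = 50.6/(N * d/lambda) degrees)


BW = 50.6 / (183 * 0.4) = 50.6 / 73.2 = 0.69

0.69 deg


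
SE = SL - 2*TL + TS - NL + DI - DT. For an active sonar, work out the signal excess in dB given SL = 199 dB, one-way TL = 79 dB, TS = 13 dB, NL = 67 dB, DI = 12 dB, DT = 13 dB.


SE = SL - 2*TL + TS - NL + DI - DT = 199 - 2*79 + (13) - 67 + 12 - 13 = -14

-14 dB
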